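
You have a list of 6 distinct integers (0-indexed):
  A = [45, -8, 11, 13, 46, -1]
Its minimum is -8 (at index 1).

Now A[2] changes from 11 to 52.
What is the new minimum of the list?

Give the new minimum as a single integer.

Answer: -8

Derivation:
Old min = -8 (at index 1)
Change: A[2] 11 -> 52
Changed element was NOT the old min.
  New min = min(old_min, new_val) = min(-8, 52) = -8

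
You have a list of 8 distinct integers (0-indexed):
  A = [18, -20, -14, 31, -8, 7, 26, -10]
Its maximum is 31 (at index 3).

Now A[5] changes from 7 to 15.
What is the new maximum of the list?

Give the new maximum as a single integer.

Answer: 31

Derivation:
Old max = 31 (at index 3)
Change: A[5] 7 -> 15
Changed element was NOT the old max.
  New max = max(old_max, new_val) = max(31, 15) = 31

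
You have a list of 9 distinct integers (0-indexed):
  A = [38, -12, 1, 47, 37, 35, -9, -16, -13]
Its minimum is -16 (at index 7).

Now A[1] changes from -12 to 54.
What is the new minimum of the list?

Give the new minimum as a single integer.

Old min = -16 (at index 7)
Change: A[1] -12 -> 54
Changed element was NOT the old min.
  New min = min(old_min, new_val) = min(-16, 54) = -16

Answer: -16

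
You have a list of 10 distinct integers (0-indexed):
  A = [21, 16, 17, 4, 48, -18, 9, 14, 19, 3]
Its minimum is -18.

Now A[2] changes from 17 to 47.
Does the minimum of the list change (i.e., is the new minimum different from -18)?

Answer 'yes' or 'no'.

Answer: no

Derivation:
Old min = -18
Change: A[2] 17 -> 47
Changed element was NOT the min; min changes only if 47 < -18.
New min = -18; changed? no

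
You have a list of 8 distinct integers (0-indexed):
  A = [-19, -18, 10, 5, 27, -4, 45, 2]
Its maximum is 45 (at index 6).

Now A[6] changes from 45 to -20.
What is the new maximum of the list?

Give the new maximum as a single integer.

Answer: 27

Derivation:
Old max = 45 (at index 6)
Change: A[6] 45 -> -20
Changed element WAS the max -> may need rescan.
  Max of remaining elements: 27
  New max = max(-20, 27) = 27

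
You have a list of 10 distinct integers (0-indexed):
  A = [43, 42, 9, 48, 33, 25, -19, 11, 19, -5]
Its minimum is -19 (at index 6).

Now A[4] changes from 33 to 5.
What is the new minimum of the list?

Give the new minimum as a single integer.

Old min = -19 (at index 6)
Change: A[4] 33 -> 5
Changed element was NOT the old min.
  New min = min(old_min, new_val) = min(-19, 5) = -19

Answer: -19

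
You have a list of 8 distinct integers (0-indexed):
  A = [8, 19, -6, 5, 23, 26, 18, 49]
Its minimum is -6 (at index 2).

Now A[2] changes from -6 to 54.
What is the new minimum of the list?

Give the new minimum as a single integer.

Answer: 5

Derivation:
Old min = -6 (at index 2)
Change: A[2] -6 -> 54
Changed element WAS the min. Need to check: is 54 still <= all others?
  Min of remaining elements: 5
  New min = min(54, 5) = 5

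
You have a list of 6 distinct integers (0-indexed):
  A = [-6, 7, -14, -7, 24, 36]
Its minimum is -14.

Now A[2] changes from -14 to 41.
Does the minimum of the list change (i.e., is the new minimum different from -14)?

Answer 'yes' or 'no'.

Old min = -14
Change: A[2] -14 -> 41
Changed element was the min; new min must be rechecked.
New min = -7; changed? yes

Answer: yes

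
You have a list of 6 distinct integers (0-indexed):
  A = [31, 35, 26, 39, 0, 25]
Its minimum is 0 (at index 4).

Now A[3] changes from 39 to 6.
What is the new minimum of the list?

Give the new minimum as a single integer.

Answer: 0

Derivation:
Old min = 0 (at index 4)
Change: A[3] 39 -> 6
Changed element was NOT the old min.
  New min = min(old_min, new_val) = min(0, 6) = 0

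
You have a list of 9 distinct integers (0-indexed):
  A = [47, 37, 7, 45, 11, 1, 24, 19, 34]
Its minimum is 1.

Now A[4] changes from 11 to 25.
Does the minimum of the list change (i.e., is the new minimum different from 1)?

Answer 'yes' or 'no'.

Old min = 1
Change: A[4] 11 -> 25
Changed element was NOT the min; min changes only if 25 < 1.
New min = 1; changed? no

Answer: no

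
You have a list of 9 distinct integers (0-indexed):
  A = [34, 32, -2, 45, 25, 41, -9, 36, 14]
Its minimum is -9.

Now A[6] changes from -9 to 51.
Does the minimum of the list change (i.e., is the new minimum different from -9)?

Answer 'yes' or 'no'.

Answer: yes

Derivation:
Old min = -9
Change: A[6] -9 -> 51
Changed element was the min; new min must be rechecked.
New min = -2; changed? yes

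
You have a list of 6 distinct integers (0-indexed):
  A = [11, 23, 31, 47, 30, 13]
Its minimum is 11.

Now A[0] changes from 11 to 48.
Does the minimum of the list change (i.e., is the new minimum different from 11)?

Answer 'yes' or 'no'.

Old min = 11
Change: A[0] 11 -> 48
Changed element was the min; new min must be rechecked.
New min = 13; changed? yes

Answer: yes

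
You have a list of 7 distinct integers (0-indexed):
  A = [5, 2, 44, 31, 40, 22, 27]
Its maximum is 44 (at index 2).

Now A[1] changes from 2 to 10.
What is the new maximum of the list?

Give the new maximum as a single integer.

Answer: 44

Derivation:
Old max = 44 (at index 2)
Change: A[1] 2 -> 10
Changed element was NOT the old max.
  New max = max(old_max, new_val) = max(44, 10) = 44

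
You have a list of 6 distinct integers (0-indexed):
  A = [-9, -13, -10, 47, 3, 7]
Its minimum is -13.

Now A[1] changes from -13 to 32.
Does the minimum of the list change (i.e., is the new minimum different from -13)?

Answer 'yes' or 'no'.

Answer: yes

Derivation:
Old min = -13
Change: A[1] -13 -> 32
Changed element was the min; new min must be rechecked.
New min = -10; changed? yes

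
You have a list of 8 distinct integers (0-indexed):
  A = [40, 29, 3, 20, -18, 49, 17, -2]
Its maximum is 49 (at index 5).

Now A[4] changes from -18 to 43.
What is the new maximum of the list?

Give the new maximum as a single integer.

Answer: 49

Derivation:
Old max = 49 (at index 5)
Change: A[4] -18 -> 43
Changed element was NOT the old max.
  New max = max(old_max, new_val) = max(49, 43) = 49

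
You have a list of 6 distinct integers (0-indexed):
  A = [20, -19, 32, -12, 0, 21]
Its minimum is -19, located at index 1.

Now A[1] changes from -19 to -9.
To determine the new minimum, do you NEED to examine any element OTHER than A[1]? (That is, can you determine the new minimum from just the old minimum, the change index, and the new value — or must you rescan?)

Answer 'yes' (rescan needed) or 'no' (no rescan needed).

Old min = -19 at index 1
Change at index 1: -19 -> -9
Index 1 WAS the min and new value -9 > old min -19. Must rescan other elements to find the new min.
Needs rescan: yes

Answer: yes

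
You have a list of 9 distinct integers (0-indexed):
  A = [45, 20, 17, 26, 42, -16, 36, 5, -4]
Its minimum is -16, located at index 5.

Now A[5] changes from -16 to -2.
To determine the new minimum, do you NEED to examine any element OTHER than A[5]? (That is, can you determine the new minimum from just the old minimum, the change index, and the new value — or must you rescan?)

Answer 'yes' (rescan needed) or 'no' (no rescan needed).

Old min = -16 at index 5
Change at index 5: -16 -> -2
Index 5 WAS the min and new value -2 > old min -16. Must rescan other elements to find the new min.
Needs rescan: yes

Answer: yes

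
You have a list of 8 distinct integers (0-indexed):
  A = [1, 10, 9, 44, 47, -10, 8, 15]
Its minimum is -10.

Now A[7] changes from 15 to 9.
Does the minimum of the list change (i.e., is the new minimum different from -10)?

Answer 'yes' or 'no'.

Old min = -10
Change: A[7] 15 -> 9
Changed element was NOT the min; min changes only if 9 < -10.
New min = -10; changed? no

Answer: no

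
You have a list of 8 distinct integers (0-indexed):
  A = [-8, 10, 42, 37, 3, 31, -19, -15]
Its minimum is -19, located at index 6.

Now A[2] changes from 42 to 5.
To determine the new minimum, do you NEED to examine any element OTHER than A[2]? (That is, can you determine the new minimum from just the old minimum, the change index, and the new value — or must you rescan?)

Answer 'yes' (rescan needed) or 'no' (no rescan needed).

Old min = -19 at index 6
Change at index 2: 42 -> 5
Index 2 was NOT the min. New min = min(-19, 5). No rescan of other elements needed.
Needs rescan: no

Answer: no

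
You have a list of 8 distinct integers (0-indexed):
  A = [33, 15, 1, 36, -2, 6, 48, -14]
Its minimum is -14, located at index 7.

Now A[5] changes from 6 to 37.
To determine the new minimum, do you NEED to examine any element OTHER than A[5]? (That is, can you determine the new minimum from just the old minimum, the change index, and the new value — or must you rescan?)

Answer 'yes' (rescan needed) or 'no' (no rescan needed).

Old min = -14 at index 7
Change at index 5: 6 -> 37
Index 5 was NOT the min. New min = min(-14, 37). No rescan of other elements needed.
Needs rescan: no

Answer: no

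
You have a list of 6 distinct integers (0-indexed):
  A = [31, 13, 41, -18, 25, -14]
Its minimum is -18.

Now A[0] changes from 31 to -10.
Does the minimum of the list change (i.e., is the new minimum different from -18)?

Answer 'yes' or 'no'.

Old min = -18
Change: A[0] 31 -> -10
Changed element was NOT the min; min changes only if -10 < -18.
New min = -18; changed? no

Answer: no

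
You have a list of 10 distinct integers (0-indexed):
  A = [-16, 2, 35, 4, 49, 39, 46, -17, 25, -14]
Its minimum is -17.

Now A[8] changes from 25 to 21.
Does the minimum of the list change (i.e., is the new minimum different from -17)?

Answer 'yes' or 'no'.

Old min = -17
Change: A[8] 25 -> 21
Changed element was NOT the min; min changes only if 21 < -17.
New min = -17; changed? no

Answer: no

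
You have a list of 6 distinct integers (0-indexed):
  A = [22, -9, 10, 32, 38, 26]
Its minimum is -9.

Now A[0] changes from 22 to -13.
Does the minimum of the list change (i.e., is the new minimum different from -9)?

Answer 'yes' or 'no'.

Answer: yes

Derivation:
Old min = -9
Change: A[0] 22 -> -13
Changed element was NOT the min; min changes only if -13 < -9.
New min = -13; changed? yes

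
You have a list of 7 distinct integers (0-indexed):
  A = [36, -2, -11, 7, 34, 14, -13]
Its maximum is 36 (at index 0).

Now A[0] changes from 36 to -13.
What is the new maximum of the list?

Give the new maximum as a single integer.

Old max = 36 (at index 0)
Change: A[0] 36 -> -13
Changed element WAS the max -> may need rescan.
  Max of remaining elements: 34
  New max = max(-13, 34) = 34

Answer: 34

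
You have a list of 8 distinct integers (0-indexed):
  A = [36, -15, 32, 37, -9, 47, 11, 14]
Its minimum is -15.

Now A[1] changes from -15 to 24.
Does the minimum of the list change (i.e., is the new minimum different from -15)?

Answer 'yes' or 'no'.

Old min = -15
Change: A[1] -15 -> 24
Changed element was the min; new min must be rechecked.
New min = -9; changed? yes

Answer: yes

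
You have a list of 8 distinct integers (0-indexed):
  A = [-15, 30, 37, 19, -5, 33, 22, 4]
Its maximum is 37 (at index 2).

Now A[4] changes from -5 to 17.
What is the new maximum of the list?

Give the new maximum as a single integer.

Old max = 37 (at index 2)
Change: A[4] -5 -> 17
Changed element was NOT the old max.
  New max = max(old_max, new_val) = max(37, 17) = 37

Answer: 37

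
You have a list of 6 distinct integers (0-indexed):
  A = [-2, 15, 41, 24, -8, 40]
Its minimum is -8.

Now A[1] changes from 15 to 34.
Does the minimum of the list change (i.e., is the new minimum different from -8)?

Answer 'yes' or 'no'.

Old min = -8
Change: A[1] 15 -> 34
Changed element was NOT the min; min changes only if 34 < -8.
New min = -8; changed? no

Answer: no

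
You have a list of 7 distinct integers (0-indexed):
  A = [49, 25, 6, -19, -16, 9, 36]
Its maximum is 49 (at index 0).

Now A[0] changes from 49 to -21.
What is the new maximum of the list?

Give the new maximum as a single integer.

Answer: 36

Derivation:
Old max = 49 (at index 0)
Change: A[0] 49 -> -21
Changed element WAS the max -> may need rescan.
  Max of remaining elements: 36
  New max = max(-21, 36) = 36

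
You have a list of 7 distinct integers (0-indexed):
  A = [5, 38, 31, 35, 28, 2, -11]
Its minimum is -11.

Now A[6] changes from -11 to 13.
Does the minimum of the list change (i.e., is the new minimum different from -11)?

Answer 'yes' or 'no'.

Old min = -11
Change: A[6] -11 -> 13
Changed element was the min; new min must be rechecked.
New min = 2; changed? yes

Answer: yes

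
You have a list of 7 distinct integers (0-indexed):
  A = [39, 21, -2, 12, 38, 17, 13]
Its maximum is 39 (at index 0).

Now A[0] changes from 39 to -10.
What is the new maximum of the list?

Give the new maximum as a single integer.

Old max = 39 (at index 0)
Change: A[0] 39 -> -10
Changed element WAS the max -> may need rescan.
  Max of remaining elements: 38
  New max = max(-10, 38) = 38

Answer: 38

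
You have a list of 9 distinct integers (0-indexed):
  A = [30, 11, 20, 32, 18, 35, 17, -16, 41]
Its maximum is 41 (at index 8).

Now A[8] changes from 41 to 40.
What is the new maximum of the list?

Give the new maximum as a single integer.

Answer: 40

Derivation:
Old max = 41 (at index 8)
Change: A[8] 41 -> 40
Changed element WAS the max -> may need rescan.
  Max of remaining elements: 35
  New max = max(40, 35) = 40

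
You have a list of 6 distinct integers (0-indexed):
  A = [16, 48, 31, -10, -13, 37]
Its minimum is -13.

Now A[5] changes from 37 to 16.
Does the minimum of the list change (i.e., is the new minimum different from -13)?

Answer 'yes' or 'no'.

Answer: no

Derivation:
Old min = -13
Change: A[5] 37 -> 16
Changed element was NOT the min; min changes only if 16 < -13.
New min = -13; changed? no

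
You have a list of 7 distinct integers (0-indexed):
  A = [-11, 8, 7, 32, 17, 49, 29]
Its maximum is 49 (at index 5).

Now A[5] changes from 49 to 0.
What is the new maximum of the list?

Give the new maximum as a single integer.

Answer: 32

Derivation:
Old max = 49 (at index 5)
Change: A[5] 49 -> 0
Changed element WAS the max -> may need rescan.
  Max of remaining elements: 32
  New max = max(0, 32) = 32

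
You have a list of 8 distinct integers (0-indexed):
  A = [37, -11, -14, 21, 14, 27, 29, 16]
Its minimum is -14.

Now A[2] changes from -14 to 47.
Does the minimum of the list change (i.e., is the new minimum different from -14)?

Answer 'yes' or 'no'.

Answer: yes

Derivation:
Old min = -14
Change: A[2] -14 -> 47
Changed element was the min; new min must be rechecked.
New min = -11; changed? yes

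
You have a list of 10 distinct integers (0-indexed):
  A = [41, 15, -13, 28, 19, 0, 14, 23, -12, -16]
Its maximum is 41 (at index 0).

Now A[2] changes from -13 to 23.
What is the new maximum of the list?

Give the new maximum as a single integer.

Answer: 41

Derivation:
Old max = 41 (at index 0)
Change: A[2] -13 -> 23
Changed element was NOT the old max.
  New max = max(old_max, new_val) = max(41, 23) = 41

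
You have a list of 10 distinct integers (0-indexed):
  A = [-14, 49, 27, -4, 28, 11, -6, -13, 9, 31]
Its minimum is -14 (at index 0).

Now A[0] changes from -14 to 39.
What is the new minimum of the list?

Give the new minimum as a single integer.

Answer: -13

Derivation:
Old min = -14 (at index 0)
Change: A[0] -14 -> 39
Changed element WAS the min. Need to check: is 39 still <= all others?
  Min of remaining elements: -13
  New min = min(39, -13) = -13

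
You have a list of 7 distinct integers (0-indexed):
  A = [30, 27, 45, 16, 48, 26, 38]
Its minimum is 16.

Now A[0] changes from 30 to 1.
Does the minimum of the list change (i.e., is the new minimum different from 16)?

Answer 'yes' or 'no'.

Answer: yes

Derivation:
Old min = 16
Change: A[0] 30 -> 1
Changed element was NOT the min; min changes only if 1 < 16.
New min = 1; changed? yes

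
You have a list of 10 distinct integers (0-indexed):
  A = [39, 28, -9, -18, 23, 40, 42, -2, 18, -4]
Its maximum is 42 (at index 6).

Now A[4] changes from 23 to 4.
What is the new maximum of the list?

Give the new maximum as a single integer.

Old max = 42 (at index 6)
Change: A[4] 23 -> 4
Changed element was NOT the old max.
  New max = max(old_max, new_val) = max(42, 4) = 42

Answer: 42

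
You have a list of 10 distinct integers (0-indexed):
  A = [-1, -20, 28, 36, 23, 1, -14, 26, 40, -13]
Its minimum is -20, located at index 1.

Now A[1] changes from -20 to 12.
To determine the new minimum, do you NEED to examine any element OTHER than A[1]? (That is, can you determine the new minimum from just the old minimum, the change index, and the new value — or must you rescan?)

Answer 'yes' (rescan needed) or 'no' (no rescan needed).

Answer: yes

Derivation:
Old min = -20 at index 1
Change at index 1: -20 -> 12
Index 1 WAS the min and new value 12 > old min -20. Must rescan other elements to find the new min.
Needs rescan: yes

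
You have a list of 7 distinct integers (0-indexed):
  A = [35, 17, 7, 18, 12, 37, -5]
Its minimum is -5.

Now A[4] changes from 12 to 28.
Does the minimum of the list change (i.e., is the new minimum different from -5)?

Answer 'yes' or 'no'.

Answer: no

Derivation:
Old min = -5
Change: A[4] 12 -> 28
Changed element was NOT the min; min changes only if 28 < -5.
New min = -5; changed? no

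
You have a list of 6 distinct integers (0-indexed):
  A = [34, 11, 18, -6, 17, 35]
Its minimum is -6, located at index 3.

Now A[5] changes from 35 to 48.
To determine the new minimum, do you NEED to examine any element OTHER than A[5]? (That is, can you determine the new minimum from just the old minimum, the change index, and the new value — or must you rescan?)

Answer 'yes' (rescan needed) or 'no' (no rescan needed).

Answer: no

Derivation:
Old min = -6 at index 3
Change at index 5: 35 -> 48
Index 5 was NOT the min. New min = min(-6, 48). No rescan of other elements needed.
Needs rescan: no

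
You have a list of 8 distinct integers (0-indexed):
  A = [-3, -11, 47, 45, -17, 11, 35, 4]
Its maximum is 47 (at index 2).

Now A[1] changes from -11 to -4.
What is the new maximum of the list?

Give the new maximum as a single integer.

Old max = 47 (at index 2)
Change: A[1] -11 -> -4
Changed element was NOT the old max.
  New max = max(old_max, new_val) = max(47, -4) = 47

Answer: 47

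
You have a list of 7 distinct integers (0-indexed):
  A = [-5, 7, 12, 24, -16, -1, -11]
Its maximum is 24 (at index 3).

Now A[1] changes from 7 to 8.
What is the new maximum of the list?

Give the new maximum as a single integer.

Answer: 24

Derivation:
Old max = 24 (at index 3)
Change: A[1] 7 -> 8
Changed element was NOT the old max.
  New max = max(old_max, new_val) = max(24, 8) = 24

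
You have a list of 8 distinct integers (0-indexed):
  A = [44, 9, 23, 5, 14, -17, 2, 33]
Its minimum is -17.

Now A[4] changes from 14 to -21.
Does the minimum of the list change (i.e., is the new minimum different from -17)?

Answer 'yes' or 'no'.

Old min = -17
Change: A[4] 14 -> -21
Changed element was NOT the min; min changes only if -21 < -17.
New min = -21; changed? yes

Answer: yes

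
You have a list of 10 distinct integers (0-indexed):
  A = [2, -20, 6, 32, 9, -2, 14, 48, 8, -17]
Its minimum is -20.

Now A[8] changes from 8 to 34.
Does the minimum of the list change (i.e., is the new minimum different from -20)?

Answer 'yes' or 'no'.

Answer: no

Derivation:
Old min = -20
Change: A[8] 8 -> 34
Changed element was NOT the min; min changes only if 34 < -20.
New min = -20; changed? no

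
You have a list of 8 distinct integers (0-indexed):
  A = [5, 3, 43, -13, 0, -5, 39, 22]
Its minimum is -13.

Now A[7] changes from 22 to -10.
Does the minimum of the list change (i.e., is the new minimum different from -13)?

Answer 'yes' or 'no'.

Answer: no

Derivation:
Old min = -13
Change: A[7] 22 -> -10
Changed element was NOT the min; min changes only if -10 < -13.
New min = -13; changed? no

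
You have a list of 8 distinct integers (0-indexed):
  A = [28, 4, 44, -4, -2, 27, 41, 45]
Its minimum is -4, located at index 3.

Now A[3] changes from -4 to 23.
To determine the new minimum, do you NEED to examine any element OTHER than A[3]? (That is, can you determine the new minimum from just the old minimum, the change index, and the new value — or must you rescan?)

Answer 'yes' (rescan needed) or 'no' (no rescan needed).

Old min = -4 at index 3
Change at index 3: -4 -> 23
Index 3 WAS the min and new value 23 > old min -4. Must rescan other elements to find the new min.
Needs rescan: yes

Answer: yes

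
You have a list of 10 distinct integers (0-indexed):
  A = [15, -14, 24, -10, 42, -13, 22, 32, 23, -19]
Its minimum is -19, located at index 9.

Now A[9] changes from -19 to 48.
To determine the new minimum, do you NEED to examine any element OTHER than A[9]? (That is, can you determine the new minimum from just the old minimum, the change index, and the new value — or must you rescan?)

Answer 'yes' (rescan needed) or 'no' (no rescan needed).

Answer: yes

Derivation:
Old min = -19 at index 9
Change at index 9: -19 -> 48
Index 9 WAS the min and new value 48 > old min -19. Must rescan other elements to find the new min.
Needs rescan: yes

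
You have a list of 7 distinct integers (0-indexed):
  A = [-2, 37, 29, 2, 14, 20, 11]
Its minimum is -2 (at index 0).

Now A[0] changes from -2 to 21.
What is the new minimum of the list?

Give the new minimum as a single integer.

Answer: 2

Derivation:
Old min = -2 (at index 0)
Change: A[0] -2 -> 21
Changed element WAS the min. Need to check: is 21 still <= all others?
  Min of remaining elements: 2
  New min = min(21, 2) = 2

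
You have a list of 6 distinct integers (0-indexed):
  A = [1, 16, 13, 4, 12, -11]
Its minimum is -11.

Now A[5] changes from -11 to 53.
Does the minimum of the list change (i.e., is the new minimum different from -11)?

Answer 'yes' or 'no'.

Old min = -11
Change: A[5] -11 -> 53
Changed element was the min; new min must be rechecked.
New min = 1; changed? yes

Answer: yes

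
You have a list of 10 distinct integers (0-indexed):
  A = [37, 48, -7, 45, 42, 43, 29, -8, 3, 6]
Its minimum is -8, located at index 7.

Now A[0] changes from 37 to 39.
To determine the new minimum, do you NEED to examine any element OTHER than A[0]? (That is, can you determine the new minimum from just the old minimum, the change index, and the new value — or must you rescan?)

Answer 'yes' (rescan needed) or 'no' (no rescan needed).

Old min = -8 at index 7
Change at index 0: 37 -> 39
Index 0 was NOT the min. New min = min(-8, 39). No rescan of other elements needed.
Needs rescan: no

Answer: no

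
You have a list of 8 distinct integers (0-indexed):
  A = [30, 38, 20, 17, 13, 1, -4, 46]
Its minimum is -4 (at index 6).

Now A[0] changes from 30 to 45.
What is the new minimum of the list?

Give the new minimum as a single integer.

Old min = -4 (at index 6)
Change: A[0] 30 -> 45
Changed element was NOT the old min.
  New min = min(old_min, new_val) = min(-4, 45) = -4

Answer: -4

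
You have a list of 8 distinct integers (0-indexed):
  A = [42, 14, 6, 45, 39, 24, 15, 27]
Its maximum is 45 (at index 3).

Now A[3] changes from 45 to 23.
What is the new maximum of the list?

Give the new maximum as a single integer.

Old max = 45 (at index 3)
Change: A[3] 45 -> 23
Changed element WAS the max -> may need rescan.
  Max of remaining elements: 42
  New max = max(23, 42) = 42

Answer: 42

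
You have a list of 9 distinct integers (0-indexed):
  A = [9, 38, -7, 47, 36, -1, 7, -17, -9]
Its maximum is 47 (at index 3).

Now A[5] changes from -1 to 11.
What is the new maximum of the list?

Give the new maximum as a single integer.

Answer: 47

Derivation:
Old max = 47 (at index 3)
Change: A[5] -1 -> 11
Changed element was NOT the old max.
  New max = max(old_max, new_val) = max(47, 11) = 47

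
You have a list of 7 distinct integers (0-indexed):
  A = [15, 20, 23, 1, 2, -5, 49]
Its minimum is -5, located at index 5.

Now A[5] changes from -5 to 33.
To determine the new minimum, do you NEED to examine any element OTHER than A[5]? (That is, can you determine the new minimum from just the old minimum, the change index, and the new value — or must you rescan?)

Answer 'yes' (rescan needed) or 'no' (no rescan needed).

Answer: yes

Derivation:
Old min = -5 at index 5
Change at index 5: -5 -> 33
Index 5 WAS the min and new value 33 > old min -5. Must rescan other elements to find the new min.
Needs rescan: yes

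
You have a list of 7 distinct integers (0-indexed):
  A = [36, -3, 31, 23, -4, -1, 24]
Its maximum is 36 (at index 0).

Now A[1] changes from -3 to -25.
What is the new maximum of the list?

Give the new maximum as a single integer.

Old max = 36 (at index 0)
Change: A[1] -3 -> -25
Changed element was NOT the old max.
  New max = max(old_max, new_val) = max(36, -25) = 36

Answer: 36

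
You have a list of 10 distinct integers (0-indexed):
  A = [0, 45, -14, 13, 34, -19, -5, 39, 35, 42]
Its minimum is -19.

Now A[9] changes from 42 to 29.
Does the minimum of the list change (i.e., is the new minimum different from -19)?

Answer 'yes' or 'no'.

Answer: no

Derivation:
Old min = -19
Change: A[9] 42 -> 29
Changed element was NOT the min; min changes only if 29 < -19.
New min = -19; changed? no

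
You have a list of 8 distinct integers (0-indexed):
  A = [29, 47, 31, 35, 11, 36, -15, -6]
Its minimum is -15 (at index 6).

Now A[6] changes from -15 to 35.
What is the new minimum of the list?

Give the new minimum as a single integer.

Answer: -6

Derivation:
Old min = -15 (at index 6)
Change: A[6] -15 -> 35
Changed element WAS the min. Need to check: is 35 still <= all others?
  Min of remaining elements: -6
  New min = min(35, -6) = -6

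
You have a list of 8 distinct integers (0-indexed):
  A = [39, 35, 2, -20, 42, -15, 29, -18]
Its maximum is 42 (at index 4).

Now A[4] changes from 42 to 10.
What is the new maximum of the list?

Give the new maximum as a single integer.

Old max = 42 (at index 4)
Change: A[4] 42 -> 10
Changed element WAS the max -> may need rescan.
  Max of remaining elements: 39
  New max = max(10, 39) = 39

Answer: 39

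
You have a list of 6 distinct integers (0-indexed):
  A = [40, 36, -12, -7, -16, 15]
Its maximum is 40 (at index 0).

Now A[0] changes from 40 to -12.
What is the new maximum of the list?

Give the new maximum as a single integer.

Answer: 36

Derivation:
Old max = 40 (at index 0)
Change: A[0] 40 -> -12
Changed element WAS the max -> may need rescan.
  Max of remaining elements: 36
  New max = max(-12, 36) = 36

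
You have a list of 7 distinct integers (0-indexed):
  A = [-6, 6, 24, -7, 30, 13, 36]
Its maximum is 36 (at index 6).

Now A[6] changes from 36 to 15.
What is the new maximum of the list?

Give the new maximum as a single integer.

Answer: 30

Derivation:
Old max = 36 (at index 6)
Change: A[6] 36 -> 15
Changed element WAS the max -> may need rescan.
  Max of remaining elements: 30
  New max = max(15, 30) = 30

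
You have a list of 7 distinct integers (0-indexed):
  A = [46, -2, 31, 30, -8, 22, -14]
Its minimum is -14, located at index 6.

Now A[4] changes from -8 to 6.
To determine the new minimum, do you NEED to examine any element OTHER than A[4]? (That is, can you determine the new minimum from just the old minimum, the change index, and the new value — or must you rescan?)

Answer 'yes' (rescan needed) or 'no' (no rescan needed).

Answer: no

Derivation:
Old min = -14 at index 6
Change at index 4: -8 -> 6
Index 4 was NOT the min. New min = min(-14, 6). No rescan of other elements needed.
Needs rescan: no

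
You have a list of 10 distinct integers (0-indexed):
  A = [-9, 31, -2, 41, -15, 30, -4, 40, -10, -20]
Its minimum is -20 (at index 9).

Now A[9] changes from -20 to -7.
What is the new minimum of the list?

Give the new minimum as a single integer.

Answer: -15

Derivation:
Old min = -20 (at index 9)
Change: A[9] -20 -> -7
Changed element WAS the min. Need to check: is -7 still <= all others?
  Min of remaining elements: -15
  New min = min(-7, -15) = -15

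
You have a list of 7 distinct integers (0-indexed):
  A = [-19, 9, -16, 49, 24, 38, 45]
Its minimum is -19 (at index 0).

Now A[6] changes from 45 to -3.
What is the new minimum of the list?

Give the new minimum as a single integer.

Old min = -19 (at index 0)
Change: A[6] 45 -> -3
Changed element was NOT the old min.
  New min = min(old_min, new_val) = min(-19, -3) = -19

Answer: -19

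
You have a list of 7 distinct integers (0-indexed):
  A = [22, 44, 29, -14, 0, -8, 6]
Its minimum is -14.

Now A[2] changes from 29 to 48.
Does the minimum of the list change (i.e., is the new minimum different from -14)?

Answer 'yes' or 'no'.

Answer: no

Derivation:
Old min = -14
Change: A[2] 29 -> 48
Changed element was NOT the min; min changes only if 48 < -14.
New min = -14; changed? no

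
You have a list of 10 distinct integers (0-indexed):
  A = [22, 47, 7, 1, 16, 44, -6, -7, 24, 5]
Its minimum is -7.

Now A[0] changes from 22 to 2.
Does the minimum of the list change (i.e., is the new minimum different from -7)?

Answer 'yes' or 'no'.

Answer: no

Derivation:
Old min = -7
Change: A[0] 22 -> 2
Changed element was NOT the min; min changes only if 2 < -7.
New min = -7; changed? no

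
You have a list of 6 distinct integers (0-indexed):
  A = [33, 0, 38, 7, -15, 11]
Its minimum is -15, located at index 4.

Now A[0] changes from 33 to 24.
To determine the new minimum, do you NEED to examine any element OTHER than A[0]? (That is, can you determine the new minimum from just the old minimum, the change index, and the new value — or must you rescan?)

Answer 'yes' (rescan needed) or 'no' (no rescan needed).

Answer: no

Derivation:
Old min = -15 at index 4
Change at index 0: 33 -> 24
Index 0 was NOT the min. New min = min(-15, 24). No rescan of other elements needed.
Needs rescan: no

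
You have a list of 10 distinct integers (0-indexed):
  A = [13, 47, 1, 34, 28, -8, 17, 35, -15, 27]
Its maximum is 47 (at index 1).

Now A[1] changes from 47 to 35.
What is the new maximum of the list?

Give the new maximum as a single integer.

Answer: 35

Derivation:
Old max = 47 (at index 1)
Change: A[1] 47 -> 35
Changed element WAS the max -> may need rescan.
  Max of remaining elements: 35
  New max = max(35, 35) = 35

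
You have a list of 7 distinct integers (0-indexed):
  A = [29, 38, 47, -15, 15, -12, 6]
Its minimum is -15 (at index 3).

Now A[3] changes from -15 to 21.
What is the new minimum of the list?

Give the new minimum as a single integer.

Answer: -12

Derivation:
Old min = -15 (at index 3)
Change: A[3] -15 -> 21
Changed element WAS the min. Need to check: is 21 still <= all others?
  Min of remaining elements: -12
  New min = min(21, -12) = -12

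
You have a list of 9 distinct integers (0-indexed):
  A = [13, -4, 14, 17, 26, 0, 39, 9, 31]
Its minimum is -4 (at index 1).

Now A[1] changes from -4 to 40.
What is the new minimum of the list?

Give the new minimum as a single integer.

Answer: 0

Derivation:
Old min = -4 (at index 1)
Change: A[1] -4 -> 40
Changed element WAS the min. Need to check: is 40 still <= all others?
  Min of remaining elements: 0
  New min = min(40, 0) = 0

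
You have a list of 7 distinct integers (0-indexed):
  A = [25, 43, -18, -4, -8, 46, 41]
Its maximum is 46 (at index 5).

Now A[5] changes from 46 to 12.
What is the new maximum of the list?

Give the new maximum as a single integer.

Old max = 46 (at index 5)
Change: A[5] 46 -> 12
Changed element WAS the max -> may need rescan.
  Max of remaining elements: 43
  New max = max(12, 43) = 43

Answer: 43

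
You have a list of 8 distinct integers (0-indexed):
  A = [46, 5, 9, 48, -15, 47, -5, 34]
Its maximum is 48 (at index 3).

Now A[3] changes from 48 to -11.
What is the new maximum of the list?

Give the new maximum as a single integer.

Answer: 47

Derivation:
Old max = 48 (at index 3)
Change: A[3] 48 -> -11
Changed element WAS the max -> may need rescan.
  Max of remaining elements: 47
  New max = max(-11, 47) = 47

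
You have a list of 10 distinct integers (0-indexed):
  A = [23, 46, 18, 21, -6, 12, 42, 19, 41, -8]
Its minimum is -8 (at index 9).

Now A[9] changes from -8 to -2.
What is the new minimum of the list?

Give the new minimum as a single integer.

Old min = -8 (at index 9)
Change: A[9] -8 -> -2
Changed element WAS the min. Need to check: is -2 still <= all others?
  Min of remaining elements: -6
  New min = min(-2, -6) = -6

Answer: -6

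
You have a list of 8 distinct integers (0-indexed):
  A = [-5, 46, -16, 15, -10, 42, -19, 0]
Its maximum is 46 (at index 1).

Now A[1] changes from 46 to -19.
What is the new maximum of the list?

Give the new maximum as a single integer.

Old max = 46 (at index 1)
Change: A[1] 46 -> -19
Changed element WAS the max -> may need rescan.
  Max of remaining elements: 42
  New max = max(-19, 42) = 42

Answer: 42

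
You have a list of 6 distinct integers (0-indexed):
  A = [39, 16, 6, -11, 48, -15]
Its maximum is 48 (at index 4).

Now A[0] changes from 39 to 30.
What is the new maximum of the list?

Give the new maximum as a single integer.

Answer: 48

Derivation:
Old max = 48 (at index 4)
Change: A[0] 39 -> 30
Changed element was NOT the old max.
  New max = max(old_max, new_val) = max(48, 30) = 48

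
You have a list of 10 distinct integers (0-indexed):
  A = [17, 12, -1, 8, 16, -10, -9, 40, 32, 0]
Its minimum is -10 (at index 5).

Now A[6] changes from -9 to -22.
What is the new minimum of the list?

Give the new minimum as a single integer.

Answer: -22

Derivation:
Old min = -10 (at index 5)
Change: A[6] -9 -> -22
Changed element was NOT the old min.
  New min = min(old_min, new_val) = min(-10, -22) = -22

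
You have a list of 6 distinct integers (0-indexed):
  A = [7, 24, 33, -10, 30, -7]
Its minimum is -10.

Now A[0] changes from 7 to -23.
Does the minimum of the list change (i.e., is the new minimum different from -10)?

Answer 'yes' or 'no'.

Answer: yes

Derivation:
Old min = -10
Change: A[0] 7 -> -23
Changed element was NOT the min; min changes only if -23 < -10.
New min = -23; changed? yes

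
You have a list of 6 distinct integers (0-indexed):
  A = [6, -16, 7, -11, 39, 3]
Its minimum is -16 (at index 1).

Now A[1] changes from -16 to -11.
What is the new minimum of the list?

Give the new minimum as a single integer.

Answer: -11

Derivation:
Old min = -16 (at index 1)
Change: A[1] -16 -> -11
Changed element WAS the min. Need to check: is -11 still <= all others?
  Min of remaining elements: -11
  New min = min(-11, -11) = -11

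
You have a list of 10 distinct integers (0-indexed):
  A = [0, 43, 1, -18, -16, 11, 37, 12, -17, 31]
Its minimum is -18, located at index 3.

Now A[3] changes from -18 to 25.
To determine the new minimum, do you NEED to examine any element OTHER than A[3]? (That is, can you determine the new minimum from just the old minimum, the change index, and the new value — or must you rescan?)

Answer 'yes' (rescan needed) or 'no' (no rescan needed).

Answer: yes

Derivation:
Old min = -18 at index 3
Change at index 3: -18 -> 25
Index 3 WAS the min and new value 25 > old min -18. Must rescan other elements to find the new min.
Needs rescan: yes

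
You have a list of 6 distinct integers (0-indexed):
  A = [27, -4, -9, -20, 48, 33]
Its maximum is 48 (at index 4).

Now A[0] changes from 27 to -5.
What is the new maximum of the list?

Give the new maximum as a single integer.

Old max = 48 (at index 4)
Change: A[0] 27 -> -5
Changed element was NOT the old max.
  New max = max(old_max, new_val) = max(48, -5) = 48

Answer: 48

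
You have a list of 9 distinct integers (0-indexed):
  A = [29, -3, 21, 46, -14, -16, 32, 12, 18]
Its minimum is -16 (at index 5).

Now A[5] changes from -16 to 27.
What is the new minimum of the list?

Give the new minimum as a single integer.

Answer: -14

Derivation:
Old min = -16 (at index 5)
Change: A[5] -16 -> 27
Changed element WAS the min. Need to check: is 27 still <= all others?
  Min of remaining elements: -14
  New min = min(27, -14) = -14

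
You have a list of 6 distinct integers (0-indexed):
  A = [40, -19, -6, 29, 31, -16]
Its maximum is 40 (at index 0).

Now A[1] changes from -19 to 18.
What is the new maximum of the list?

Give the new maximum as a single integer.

Old max = 40 (at index 0)
Change: A[1] -19 -> 18
Changed element was NOT the old max.
  New max = max(old_max, new_val) = max(40, 18) = 40

Answer: 40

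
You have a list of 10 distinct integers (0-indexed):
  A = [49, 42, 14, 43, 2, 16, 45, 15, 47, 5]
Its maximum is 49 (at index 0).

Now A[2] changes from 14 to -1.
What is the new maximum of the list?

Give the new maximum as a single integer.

Answer: 49

Derivation:
Old max = 49 (at index 0)
Change: A[2] 14 -> -1
Changed element was NOT the old max.
  New max = max(old_max, new_val) = max(49, -1) = 49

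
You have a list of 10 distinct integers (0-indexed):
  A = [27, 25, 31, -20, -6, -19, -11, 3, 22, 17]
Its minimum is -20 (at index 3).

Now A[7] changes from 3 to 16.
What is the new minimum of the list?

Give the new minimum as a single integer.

Answer: -20

Derivation:
Old min = -20 (at index 3)
Change: A[7] 3 -> 16
Changed element was NOT the old min.
  New min = min(old_min, new_val) = min(-20, 16) = -20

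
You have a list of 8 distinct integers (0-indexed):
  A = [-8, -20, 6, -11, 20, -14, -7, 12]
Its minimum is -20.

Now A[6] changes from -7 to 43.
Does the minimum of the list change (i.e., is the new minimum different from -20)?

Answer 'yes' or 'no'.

Answer: no

Derivation:
Old min = -20
Change: A[6] -7 -> 43
Changed element was NOT the min; min changes only if 43 < -20.
New min = -20; changed? no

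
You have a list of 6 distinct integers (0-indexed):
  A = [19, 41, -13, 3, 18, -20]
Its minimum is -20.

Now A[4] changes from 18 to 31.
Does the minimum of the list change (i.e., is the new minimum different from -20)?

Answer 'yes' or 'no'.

Old min = -20
Change: A[4] 18 -> 31
Changed element was NOT the min; min changes only if 31 < -20.
New min = -20; changed? no

Answer: no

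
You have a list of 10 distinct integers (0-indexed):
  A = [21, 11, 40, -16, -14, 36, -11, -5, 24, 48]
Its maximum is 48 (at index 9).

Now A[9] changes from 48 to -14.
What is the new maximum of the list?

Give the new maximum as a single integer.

Old max = 48 (at index 9)
Change: A[9] 48 -> -14
Changed element WAS the max -> may need rescan.
  Max of remaining elements: 40
  New max = max(-14, 40) = 40

Answer: 40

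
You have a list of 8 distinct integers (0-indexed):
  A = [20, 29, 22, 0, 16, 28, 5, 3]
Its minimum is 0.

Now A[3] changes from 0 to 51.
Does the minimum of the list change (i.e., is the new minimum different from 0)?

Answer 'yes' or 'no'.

Answer: yes

Derivation:
Old min = 0
Change: A[3] 0 -> 51
Changed element was the min; new min must be rechecked.
New min = 3; changed? yes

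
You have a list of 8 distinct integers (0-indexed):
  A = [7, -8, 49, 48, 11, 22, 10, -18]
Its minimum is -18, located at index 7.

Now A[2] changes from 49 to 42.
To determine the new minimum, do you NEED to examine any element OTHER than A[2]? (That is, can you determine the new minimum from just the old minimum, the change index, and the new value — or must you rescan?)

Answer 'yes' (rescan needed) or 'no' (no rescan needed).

Old min = -18 at index 7
Change at index 2: 49 -> 42
Index 2 was NOT the min. New min = min(-18, 42). No rescan of other elements needed.
Needs rescan: no

Answer: no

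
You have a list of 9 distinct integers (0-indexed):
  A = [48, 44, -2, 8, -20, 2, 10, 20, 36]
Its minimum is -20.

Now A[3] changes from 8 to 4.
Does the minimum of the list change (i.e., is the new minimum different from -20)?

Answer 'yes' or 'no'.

Old min = -20
Change: A[3] 8 -> 4
Changed element was NOT the min; min changes only if 4 < -20.
New min = -20; changed? no

Answer: no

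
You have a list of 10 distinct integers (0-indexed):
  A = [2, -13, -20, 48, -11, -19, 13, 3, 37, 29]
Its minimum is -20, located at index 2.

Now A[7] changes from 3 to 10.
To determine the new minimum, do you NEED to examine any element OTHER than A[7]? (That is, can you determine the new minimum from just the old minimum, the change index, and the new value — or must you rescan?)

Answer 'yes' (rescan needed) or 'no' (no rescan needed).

Answer: no

Derivation:
Old min = -20 at index 2
Change at index 7: 3 -> 10
Index 7 was NOT the min. New min = min(-20, 10). No rescan of other elements needed.
Needs rescan: no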